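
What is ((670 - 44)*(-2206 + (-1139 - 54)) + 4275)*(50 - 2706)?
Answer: 5640013344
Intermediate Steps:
((670 - 44)*(-2206 + (-1139 - 54)) + 4275)*(50 - 2706) = (626*(-2206 - 1193) + 4275)*(-2656) = (626*(-3399) + 4275)*(-2656) = (-2127774 + 4275)*(-2656) = -2123499*(-2656) = 5640013344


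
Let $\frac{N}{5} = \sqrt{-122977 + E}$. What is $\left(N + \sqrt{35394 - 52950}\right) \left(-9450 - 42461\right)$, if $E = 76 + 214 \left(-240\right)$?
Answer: $i \left(- 259555 \sqrt{174261} - 103822 \sqrt{4389}\right) \approx - 1.1523 \cdot 10^{8} i$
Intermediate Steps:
$E = -51284$ ($E = 76 - 51360 = -51284$)
$N = 5 i \sqrt{174261}$ ($N = 5 \sqrt{-122977 - 51284} = 5 \sqrt{-174261} = 5 i \sqrt{174261} \approx 2087.2 i$)
$\left(N + \sqrt{35394 - 52950}\right) \left(-9450 - 42461\right) = \left(5 i \sqrt{174261} + \sqrt{35394 - 52950}\right) \left(-9450 - 42461\right) = \left(5 i \sqrt{174261} + \sqrt{-17556}\right) \left(-51911\right) = \left(5 i \sqrt{174261} + 2 i \sqrt{4389}\right) \left(-51911\right) = \left(2 i \sqrt{4389} + 5 i \sqrt{174261}\right) \left(-51911\right) = - 259555 i \sqrt{174261} - 103822 i \sqrt{4389}$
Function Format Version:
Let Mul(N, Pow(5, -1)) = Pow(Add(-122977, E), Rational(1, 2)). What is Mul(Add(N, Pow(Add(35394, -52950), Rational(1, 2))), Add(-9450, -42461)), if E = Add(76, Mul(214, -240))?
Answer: Mul(I, Add(Mul(-259555, Pow(174261, Rational(1, 2))), Mul(-103822, Pow(4389, Rational(1, 2))))) ≈ Mul(-1.1523e+8, I)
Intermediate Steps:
E = -51284 (E = Add(76, -51360) = -51284)
N = Mul(5, I, Pow(174261, Rational(1, 2))) (N = Mul(5, Pow(Add(-122977, -51284), Rational(1, 2))) = Mul(5, Pow(-174261, Rational(1, 2))) = Mul(5, Mul(I, Pow(174261, Rational(1, 2)))) = Mul(5, I, Pow(174261, Rational(1, 2))) ≈ Mul(2087.2, I))
Mul(Add(N, Pow(Add(35394, -52950), Rational(1, 2))), Add(-9450, -42461)) = Mul(Add(Mul(5, I, Pow(174261, Rational(1, 2))), Pow(Add(35394, -52950), Rational(1, 2))), Add(-9450, -42461)) = Mul(Add(Mul(5, I, Pow(174261, Rational(1, 2))), Pow(-17556, Rational(1, 2))), -51911) = Mul(Add(Mul(5, I, Pow(174261, Rational(1, 2))), Mul(2, I, Pow(4389, Rational(1, 2)))), -51911) = Mul(Add(Mul(2, I, Pow(4389, Rational(1, 2))), Mul(5, I, Pow(174261, Rational(1, 2)))), -51911) = Add(Mul(-259555, I, Pow(174261, Rational(1, 2))), Mul(-103822, I, Pow(4389, Rational(1, 2))))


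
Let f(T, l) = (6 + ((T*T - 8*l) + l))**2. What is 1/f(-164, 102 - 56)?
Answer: 1/706496400 ≈ 1.4154e-9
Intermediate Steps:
f(T, l) = (6 + T**2 - 7*l)**2 (f(T, l) = (6 + ((T**2 - 8*l) + l))**2 = (6 + (T**2 - 7*l))**2 = (6 + T**2 - 7*l)**2)
1/f(-164, 102 - 56) = 1/((6 + (-164)**2 - 7*(102 - 56))**2) = 1/((6 + 26896 - 7*46)**2) = 1/((6 + 26896 - 322)**2) = 1/(26580**2) = 1/706496400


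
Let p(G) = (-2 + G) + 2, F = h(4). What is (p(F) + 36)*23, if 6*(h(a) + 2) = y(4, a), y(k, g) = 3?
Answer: 1587/2 ≈ 793.50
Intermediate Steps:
h(a) = -3/2 (h(a) = -2 + (⅙)*3 = -2 + ½ = -3/2)
F = -3/2 ≈ -1.5000
p(G) = G
(p(F) + 36)*23 = (-3/2 + 36)*23 = (69/2)*23 = 1587/2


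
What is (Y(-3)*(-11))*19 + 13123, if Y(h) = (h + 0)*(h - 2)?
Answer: 9988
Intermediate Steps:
Y(h) = h*(-2 + h)
(Y(-3)*(-11))*19 + 13123 = (-3*(-2 - 3)*(-11))*19 + 13123 = (-3*(-5)*(-11))*19 + 13123 = (15*(-11))*19 + 13123 = -165*19 + 13123 = -3135 + 13123 = 9988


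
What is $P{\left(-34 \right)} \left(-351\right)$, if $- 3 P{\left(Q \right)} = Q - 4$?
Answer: $-4446$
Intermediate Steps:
$P{\left(Q \right)} = \frac{4}{3} - \frac{Q}{3}$ ($P{\left(Q \right)} = - \frac{Q - 4}{3} = - \frac{-4 + Q}{3} = \frac{4}{3} - \frac{Q}{3}$)
$P{\left(-34 \right)} \left(-351\right) = \left(\frac{4}{3} - - \frac{34}{3}\right) \left(-351\right) = \left(\frac{4}{3} + \frac{34}{3}\right) \left(-351\right) = \frac{38}{3} \left(-351\right) = -4446$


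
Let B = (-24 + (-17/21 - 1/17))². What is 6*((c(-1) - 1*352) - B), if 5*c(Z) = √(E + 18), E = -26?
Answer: -247361864/42483 + 12*I*√2/5 ≈ -5822.6 + 3.3941*I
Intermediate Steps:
c(Z) = 2*I*√2/5 (c(Z) = √(-26 + 18)/5 = √(-8)/5 = (2*I*√2)/5 = 2*I*√2/5)
B = 78818884/127449 (B = (-24 + (-17*1/21 - 1*1/17))² = (-24 + (-17/21 - 1/17))² = (-24 - 310/357)² = (-8878/357)² = 78818884/127449 ≈ 618.43)
6*((c(-1) - 1*352) - B) = 6*((2*I*√2/5 - 1*352) - 1*78818884/127449) = 6*((2*I*√2/5 - 352) - 78818884/127449) = 6*((-352 + 2*I*√2/5) - 78818884/127449) = 6*(-123680932/127449 + 2*I*√2/5) = -247361864/42483 + 12*I*√2/5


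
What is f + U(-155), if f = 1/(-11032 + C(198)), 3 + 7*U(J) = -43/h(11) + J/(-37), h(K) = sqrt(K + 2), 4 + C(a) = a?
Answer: 476613/2807042 - 43*sqrt(13)/91 ≈ -1.5339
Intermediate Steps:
C(a) = -4 + a
h(K) = sqrt(2 + K)
U(J) = -3/7 - 43*sqrt(13)/91 - J/259 (U(J) = -3/7 + (-43/sqrt(2 + 11) + J/(-37))/7 = -3/7 + (-43*sqrt(13)/13 + J*(-1/37))/7 = -3/7 + (-43*sqrt(13)/13 - J/37)/7 = -3/7 + (-43*sqrt(13)/91 - J/259) = -3/7 - 43*sqrt(13)/91 - J/259)
f = -1/10838 (f = 1/(-11032 + (-4 + 198)) = 1/(-11032 + 194) = 1/(-10838) = -1/10838 ≈ -9.2268e-5)
f + U(-155) = -1/10838 + (-3/7 - 43*sqrt(13)/91 - 1/259*(-155)) = -1/10838 + (-3/7 - 43*sqrt(13)/91 + 155/259) = -1/10838 + (44/259 - 43*sqrt(13)/91) = 476613/2807042 - 43*sqrt(13)/91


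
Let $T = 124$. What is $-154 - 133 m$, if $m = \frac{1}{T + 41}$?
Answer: $- \frac{25543}{165} \approx -154.81$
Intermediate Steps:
$m = \frac{1}{165}$ ($m = \frac{1}{124 + 41} = \frac{1}{165} \approx 0.0060606$)
$-154 - 133 m = -154 - \frac{133}{165} = - \frac{25543}{165}$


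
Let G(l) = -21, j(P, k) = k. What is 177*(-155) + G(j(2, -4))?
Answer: -27456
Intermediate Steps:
177*(-155) + G(j(2, -4)) = 177*(-155) - 21 = -27435 - 21 = -27456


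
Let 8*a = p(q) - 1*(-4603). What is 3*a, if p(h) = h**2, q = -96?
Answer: 41457/8 ≈ 5182.1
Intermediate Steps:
a = 13819/8 (a = ((-96)**2 - 1*(-4603))/8 = (9216 + 4603)/8 = (1/8)*13819 = 13819/8 ≈ 1727.4)
3*a = 3*(13819/8) = 41457/8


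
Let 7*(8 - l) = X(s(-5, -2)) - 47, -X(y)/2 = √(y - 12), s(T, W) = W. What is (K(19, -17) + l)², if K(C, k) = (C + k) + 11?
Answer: 37580/49 + 776*I*√14/49 ≈ 766.94 + 59.256*I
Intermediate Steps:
X(y) = -2*√(-12 + y) (X(y) = -2*√(y - 12) = -2*√(-12 + y))
K(C, k) = 11 + C + k
l = 103/7 + 2*I*√14/7 (l = 8 - (-2*√(-12 - 2) - 47)/7 = 8 - (-2*I*√14 - 47)/7 = 8 - (-47 - 2*I*√14)/7 = 8 + (47/7 + 2*I*√14/7) = 103/7 + 2*I*√14/7 ≈ 14.714 + 1.069*I)
(K(19, -17) + l)² = ((11 + 19 - 17) + (103/7 + 2*I*√14/7))² = (13 + (103/7 + 2*I*√14/7))² = (194/7 + 2*I*√14/7)²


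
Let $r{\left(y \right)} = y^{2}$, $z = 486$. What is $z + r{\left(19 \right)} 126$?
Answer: $45972$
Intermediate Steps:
$z + r{\left(19 \right)} 126 = 486 + 19^{2} \cdot 126 = 486 + 361 \cdot 126 = 486 + 45486 = 45972$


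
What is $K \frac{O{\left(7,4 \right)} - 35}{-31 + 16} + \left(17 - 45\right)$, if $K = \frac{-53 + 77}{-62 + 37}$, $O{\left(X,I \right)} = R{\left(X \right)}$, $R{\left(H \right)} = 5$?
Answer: $- \frac{748}{25} \approx -29.92$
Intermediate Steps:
$O{\left(X,I \right)} = 5$
$K = - \frac{24}{25}$ ($K = \frac{24}{-25} = 24 \left(- \frac{1}{25}\right) = - \frac{24}{25} \approx -0.96$)
$K \frac{O{\left(7,4 \right)} - 35}{-31 + 16} + \left(17 - 45\right) = - \frac{24 \frac{5 - 35}{-31 + 16}}{25} + \left(17 - 45\right) = - \frac{24 \left(- \frac{30}{-15}\right)}{25} - 28 = - \frac{24 \left(\left(-30\right) \left(- \frac{1}{15}\right)\right)}{25} - 28 = \left(- \frac{24}{25}\right) 2 - 28 = - \frac{48}{25} - 28 = - \frac{748}{25}$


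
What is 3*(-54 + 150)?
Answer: 288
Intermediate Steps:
3*(-54 + 150) = 3*96 = 288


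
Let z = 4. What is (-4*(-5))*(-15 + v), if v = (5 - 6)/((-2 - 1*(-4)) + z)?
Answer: -910/3 ≈ -303.33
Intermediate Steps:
v = -⅙ (v = (5 - 6)/((-2 - 1*(-4)) + 4) = -1/((-2 + 4) + 4) = -1/(2 + 4) = -1/6 = -1*⅙ = -⅙ ≈ -0.16667)
(-4*(-5))*(-15 + v) = (-4*(-5))*(-15 - ⅙) = 20*(-91/6) = -910/3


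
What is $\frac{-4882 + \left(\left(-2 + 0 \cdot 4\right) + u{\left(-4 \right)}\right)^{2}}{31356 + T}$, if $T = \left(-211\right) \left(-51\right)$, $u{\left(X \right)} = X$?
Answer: $- \frac{4846}{42117} \approx -0.11506$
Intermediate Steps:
$T = 10761$
$\frac{-4882 + \left(\left(-2 + 0 \cdot 4\right) + u{\left(-4 \right)}\right)^{2}}{31356 + T} = \frac{-4882 + \left(\left(-2 + 0 \cdot 4\right) - 4\right)^{2}}{31356 + 10761} = \frac{-4882 + \left(\left(-2 + 0\right) - 4\right)^{2}}{42117} = \left(-4882 + \left(-2 - 4\right)^{2}\right) \frac{1}{42117} = \left(-4882 + \left(-6\right)^{2}\right) \frac{1}{42117} = \left(-4882 + 36\right) \frac{1}{42117} = \left(-4846\right) \frac{1}{42117} = - \frac{4846}{42117}$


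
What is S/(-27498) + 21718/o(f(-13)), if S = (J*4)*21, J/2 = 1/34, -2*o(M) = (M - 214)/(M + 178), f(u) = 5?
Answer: 619298018942/16283399 ≈ 38033.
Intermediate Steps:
o(M) = -(-214 + M)/(2*(178 + M)) (o(M) = -(M - 214)/(2*(M + 178)) = -(-214 + M)/(2*(178 + M)))
J = 1/17 (J = 2/34 = 2*(1/34) = 1/17 ≈ 0.058824)
S = 84/17 (S = ((1/17)*4)*21 = (4/17)*21 = 84/17 ≈ 4.9412)
S/(-27498) + 21718/o(f(-13)) = (84/17)/(-27498) + 21718/(((214 - 1*5)/(2*(178 + 5)))) = (84/17)*(-1/27498) + 21718/(((½)*(214 - 5)/183)) = -14/77911 + 21718/(((½)*(1/183)*209)) = -14/77911 + 21718/(209/366) = -14/77911 + 21718*(366/209) = -14/77911 + 7948788/209 = 619298018942/16283399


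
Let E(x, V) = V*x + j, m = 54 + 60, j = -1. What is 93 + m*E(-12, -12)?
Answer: 16395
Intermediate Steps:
m = 114
E(x, V) = -1 + V*x (E(x, V) = V*x - 1 = -1 + V*x)
93 + m*E(-12, -12) = 93 + 114*(-1 - 12*(-12)) = 93 + 114*(-1 + 144) = 93 + 114*143 = 93 + 16302 = 16395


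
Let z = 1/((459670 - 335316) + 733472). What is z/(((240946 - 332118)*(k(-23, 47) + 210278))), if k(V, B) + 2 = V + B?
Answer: -1/16447502448741600 ≈ -6.0799e-17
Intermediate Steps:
k(V, B) = -2 + B + V (k(V, B) = -2 + (V + B) = -2 + (B + V) = -2 + B + V)
z = 1/857826 (z = 1/(124354 + 733472) = 1/857826 ≈ 1.1657e-6)
z/(((240946 - 332118)*(k(-23, 47) + 210278))) = 1/(857826*(((240946 - 332118)*((-2 + 47 - 23) + 210278)))) = 1/(857826*((-91172*(22 + 210278)))) = 1/(857826*((-91172*210300))) = (1/857826)/(-19173471600) = (1/857826)*(-1/19173471600) = -1/16447502448741600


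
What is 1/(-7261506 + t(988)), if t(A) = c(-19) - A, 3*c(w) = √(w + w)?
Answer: -32681223/237347185950181 - 3*I*√38/474694371900362 ≈ -1.3769e-7 - 3.8958e-14*I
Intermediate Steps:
c(w) = √2*√w/3 (c(w) = √(w + w)/3 = √(2*w)/3 = (√2*√w)/3 = √2*√w/3)
t(A) = -A + I*√38/3 (t(A) = √2*√(-19)/3 - A = √2*(I*√19)/3 - A = I*√38/3 - A = -A + I*√38/3)
1/(-7261506 + t(988)) = 1/(-7261506 + (-1*988 + I*√38/3)) = 1/(-7261506 + (-988 + I*√38/3)) = 1/(-7262494 + I*√38/3)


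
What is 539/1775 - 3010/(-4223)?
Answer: 7618947/7495825 ≈ 1.0164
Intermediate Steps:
539/1775 - 3010/(-4223) = 539*(1/1775) - 3010*(-1/4223) = 539/1775 + 3010/4223 = 7618947/7495825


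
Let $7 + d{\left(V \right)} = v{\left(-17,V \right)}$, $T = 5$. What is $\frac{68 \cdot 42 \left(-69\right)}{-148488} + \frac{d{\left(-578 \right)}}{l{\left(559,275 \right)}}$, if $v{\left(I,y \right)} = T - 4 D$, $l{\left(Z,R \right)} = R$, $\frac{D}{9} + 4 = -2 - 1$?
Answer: $\frac{6617}{2959} \approx 2.2362$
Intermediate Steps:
$D = -63$ ($D = -36 + 9 \left(-2 - 1\right) = -36 + 9 \left(-3\right) = -36 - 27 = -63$)
$v{\left(I,y \right)} = 257$ ($v{\left(I,y \right)} = 5 - -252 = 5 + 252 = 257$)
$d{\left(V \right)} = 250$ ($d{\left(V \right)} = -7 + 257 = 250$)
$\frac{68 \cdot 42 \left(-69\right)}{-148488} + \frac{d{\left(-578 \right)}}{l{\left(559,275 \right)}} = \frac{68 \cdot 42 \left(-69\right)}{-148488} + \frac{250}{275} = 2856 \left(-69\right) \left(- \frac{1}{148488}\right) + 250 \cdot \frac{1}{275} = \left(-197064\right) \left(- \frac{1}{148488}\right) + \frac{10}{11} = \frac{357}{269} + \frac{10}{11} = \frac{6617}{2959}$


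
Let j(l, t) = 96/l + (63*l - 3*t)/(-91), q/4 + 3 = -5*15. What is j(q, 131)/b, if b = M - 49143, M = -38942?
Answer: -20021/8015735 ≈ -0.0024977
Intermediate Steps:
q = -312 (q = -12 + 4*(-5*15) = -12 + 4*(-75) = -12 - 300 = -312)
j(l, t) = 96/l - 9*l/13 + 3*t/91 (j(l, t) = 96/l + (-3*t + 63*l)*(-1/91) = 96/l + (-9*l/13 + 3*t/91) = 96/l - 9*l/13 + 3*t/91)
b = -88085 (b = -38942 - 49143 = -88085)
j(q, 131)/b = ((3/91)*(2912 - 1*(-312)*(-1*131 + 21*(-312)))/(-312))/(-88085) = ((3/91)*(-1/312)*(2912 - 1*(-312)*(-131 - 6552)))*(-1/88085) = ((3/91)*(-1/312)*(2912 - 1*(-312)*(-6683)))*(-1/88085) = ((3/91)*(-1/312)*(2912 - 2085096))*(-1/88085) = ((3/91)*(-1/312)*(-2082184))*(-1/88085) = (20021/91)*(-1/88085) = -20021/8015735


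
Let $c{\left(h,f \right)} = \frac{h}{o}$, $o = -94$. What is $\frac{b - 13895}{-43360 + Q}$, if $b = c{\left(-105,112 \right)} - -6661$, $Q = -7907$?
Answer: $\frac{679891}{4819098} \approx 0.14108$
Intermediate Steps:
$c{\left(h,f \right)} = - \frac{h}{94}$ ($c{\left(h,f \right)} = \frac{h}{-94} = h \left(- \frac{1}{94}\right) = - \frac{h}{94}$)
$b = \frac{626239}{94}$ ($b = \left(- \frac{1}{94}\right) \left(-105\right) - -6661 = \frac{105}{94} + 6661 = \frac{626239}{94} \approx 6662.1$)
$\frac{b - 13895}{-43360 + Q} = \frac{\frac{626239}{94} - 13895}{-43360 - 7907} = - \frac{679891}{94 \left(-51267\right)} = \left(- \frac{679891}{94}\right) \left(- \frac{1}{51267}\right) = \frac{679891}{4819098}$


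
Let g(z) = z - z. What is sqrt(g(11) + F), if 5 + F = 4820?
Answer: 3*sqrt(535) ≈ 69.390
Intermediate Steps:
F = 4815 (F = -5 + 4820 = 4815)
g(z) = 0
sqrt(g(11) + F) = sqrt(0 + 4815) = sqrt(4815) = 3*sqrt(535)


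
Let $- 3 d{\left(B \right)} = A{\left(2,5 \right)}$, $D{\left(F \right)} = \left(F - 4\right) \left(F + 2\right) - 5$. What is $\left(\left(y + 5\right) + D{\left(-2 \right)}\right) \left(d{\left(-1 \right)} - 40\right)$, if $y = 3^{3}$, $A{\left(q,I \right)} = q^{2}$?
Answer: $-1116$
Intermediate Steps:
$y = 27$
$D{\left(F \right)} = -5 + \left(-4 + F\right) \left(2 + F\right)$ ($D{\left(F \right)} = \left(-4 + F\right) \left(2 + F\right) - 5 = -5 + \left(-4 + F\right) \left(2 + F\right)$)
$d{\left(B \right)} = - \frac{4}{3}$ ($d{\left(B \right)} = - \frac{2^{2}}{3} = \left(- \frac{1}{3}\right) 4 = - \frac{4}{3}$)
$\left(\left(y + 5\right) + D{\left(-2 \right)}\right) \left(d{\left(-1 \right)} - 40\right) = \left(\left(27 + 5\right) - \left(9 - 4\right)\right) \left(- \frac{4}{3} - 40\right) = \left(32 + \left(-13 + 4 + 4\right)\right) \left(- \frac{124}{3}\right) = \left(32 - 5\right) \left(- \frac{124}{3}\right) = 27 \left(- \frac{124}{3}\right) = -1116$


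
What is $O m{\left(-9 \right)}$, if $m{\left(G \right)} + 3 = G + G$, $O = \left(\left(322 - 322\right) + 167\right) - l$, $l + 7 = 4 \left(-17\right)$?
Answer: $-5082$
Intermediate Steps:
$l = -75$ ($l = -7 + 4 \left(-17\right) = -7 - 68 = -75$)
$O = 242$ ($O = \left(\left(322 - 322\right) + 167\right) - -75 = \left(0 + 167\right) + 75 = 167 + 75 = 242$)
$m{\left(G \right)} = -3 + 2 G$ ($m{\left(G \right)} = -3 + \left(G + G\right) = -3 + 2 G$)
$O m{\left(-9 \right)} = 242 \left(-3 + 2 \left(-9\right)\right) = 242 \left(-3 - 18\right) = 242 \left(-21\right) = -5082$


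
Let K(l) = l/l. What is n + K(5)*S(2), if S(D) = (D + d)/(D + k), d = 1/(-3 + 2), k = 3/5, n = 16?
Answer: 213/13 ≈ 16.385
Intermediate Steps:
k = ⅗ (k = 3*(⅕) = ⅗ ≈ 0.60000)
d = -1 (d = 1/(-1) = -1)
K(l) = 1
S(D) = (-1 + D)/(⅗ + D) (S(D) = (D - 1)/(D + ⅗) = (-1 + D)/(⅗ + D))
n + K(5)*S(2) = 16 + 1*(5*(-1 + 2)/(3 + 5*2)) = 16 + 1*(5*1/(3 + 10)) = 16 + 1*(5*1/13) = 16 + 1*(5*(1/13)*1) = 16 + 1*(5/13) = 16 + 5/13 = 213/13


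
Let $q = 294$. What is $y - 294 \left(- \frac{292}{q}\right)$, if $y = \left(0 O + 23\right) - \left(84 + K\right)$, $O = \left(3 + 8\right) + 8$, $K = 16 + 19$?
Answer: $196$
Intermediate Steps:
$K = 35$
$O = 19$ ($O = 11 + 8 = 19$)
$y = -96$ ($y = \left(0 \cdot 19 + 23\right) - 119 = \left(0 + 23\right) - 119 = 23 - 119 = -96$)
$y - 294 \left(- \frac{292}{q}\right) = -96 - 294 \left(- \frac{292}{294}\right) = -96 - 294 \left(\left(-292\right) \frac{1}{294}\right) = -96 - -292 = -96 + 292 = 196$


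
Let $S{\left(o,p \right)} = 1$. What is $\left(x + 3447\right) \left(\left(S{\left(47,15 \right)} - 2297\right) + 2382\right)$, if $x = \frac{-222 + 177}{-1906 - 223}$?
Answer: $\frac{631128888}{2129} \approx 2.9644 \cdot 10^{5}$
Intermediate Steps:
$x = \frac{45}{2129}$ ($x = - \frac{45}{-1906 + \left(-1119 + 896\right)} = - \frac{45}{-1906 - 223} = - \frac{45}{-2129} = \left(-45\right) \left(- \frac{1}{2129}\right) = \frac{45}{2129} \approx 0.021137$)
$\left(x + 3447\right) \left(\left(S{\left(47,15 \right)} - 2297\right) + 2382\right) = \left(\frac{45}{2129} + 3447\right) \left(\left(1 - 2297\right) + 2382\right) = \frac{7338708 \left(-2296 + 2382\right)}{2129} = \frac{7338708}{2129} \cdot 86 = \frac{631128888}{2129}$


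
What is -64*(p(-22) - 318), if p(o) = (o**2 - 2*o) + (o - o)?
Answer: -13440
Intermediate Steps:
p(o) = o**2 - 2*o (p(o) = (o**2 - 2*o) + 0 = o**2 - 2*o)
-64*(p(-22) - 318) = -64*(-22*(-2 - 22) - 318) = -64*(-22*(-24) - 318) = -64*(528 - 318) = -64*210 = -13440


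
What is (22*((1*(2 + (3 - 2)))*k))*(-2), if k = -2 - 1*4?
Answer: 792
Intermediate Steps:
k = -6 (k = -2 - 4 = -6)
(22*((1*(2 + (3 - 2)))*k))*(-2) = (22*((1*(2 + (3 - 2)))*(-6)))*(-2) = (22*((1*(2 + 1))*(-6)))*(-2) = (22*((1*3)*(-6)))*(-2) = (22*(3*(-6)))*(-2) = (22*(-18))*(-2) = -396*(-2) = 792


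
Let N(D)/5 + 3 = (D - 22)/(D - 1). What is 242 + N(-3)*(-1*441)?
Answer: -27697/4 ≈ -6924.3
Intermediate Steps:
N(D) = -15 + 5*(-22 + D)/(-1 + D) (N(D) = -15 + 5*((D - 22)/(D - 1)) = -15 + 5*((-22 + D)/(-1 + D)) = -15 + 5*(-22 + D)/(-1 + D))
242 + N(-3)*(-1*441) = 242 + (5*(-19 - 2*(-3))/(-1 - 3))*(-1*441) = 242 + (5*(-19 + 6)/(-4))*(-441) = 242 + (5*(-¼)*(-13))*(-441) = 242 + (65/4)*(-441) = 242 - 28665/4 = -27697/4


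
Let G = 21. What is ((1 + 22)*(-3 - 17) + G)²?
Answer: 192721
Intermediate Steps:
((1 + 22)*(-3 - 17) + G)² = ((1 + 22)*(-3 - 17) + 21)² = (23*(-20) + 21)² = (-460 + 21)² = (-439)² = 192721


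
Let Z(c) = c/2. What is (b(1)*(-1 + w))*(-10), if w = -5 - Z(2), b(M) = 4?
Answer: 280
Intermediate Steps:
Z(c) = c/2 (Z(c) = c*(½) = c/2)
w = -6 (w = -5 - 2/2 = -5 - 1*1 = -5 - 1 = -6)
(b(1)*(-1 + w))*(-10) = (4*(-1 - 6))*(-10) = (4*(-7))*(-10) = -28*(-10) = 280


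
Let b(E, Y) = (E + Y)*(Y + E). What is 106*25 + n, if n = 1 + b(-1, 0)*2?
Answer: 2653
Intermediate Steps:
b(E, Y) = (E + Y)² (b(E, Y) = (E + Y)*(E + Y) = (E + Y)²)
n = 3 (n = 1 + (-1 + 0)²*2 = 1 + (-1)²*2 = 1 + 1*2 = 1 + 2 = 3)
106*25 + n = 106*25 + 3 = 2650 + 3 = 2653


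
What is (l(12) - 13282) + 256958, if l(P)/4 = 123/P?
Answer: 243717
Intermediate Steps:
l(P) = 492/P (l(P) = 4*(123/P) = 492/P)
(l(12) - 13282) + 256958 = (492/12 - 13282) + 256958 = (492*(1/12) - 13282) + 256958 = (41 - 13282) + 256958 = -13241 + 256958 = 243717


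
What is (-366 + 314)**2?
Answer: 2704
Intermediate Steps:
(-366 + 314)**2 = (-52)**2 = 2704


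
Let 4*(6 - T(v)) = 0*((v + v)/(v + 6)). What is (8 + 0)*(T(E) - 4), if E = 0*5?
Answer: 16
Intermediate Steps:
E = 0
T(v) = 6 (T(v) = 6 - 0*(v + v)/(v + 6) = 6 - 0*(2*v)/(6 + v) = 6 - 0*2*v/(6 + v) = 6 - ¼*0 = 6 + 0 = 6)
(8 + 0)*(T(E) - 4) = (8 + 0)*(6 - 4) = 8*2 = 16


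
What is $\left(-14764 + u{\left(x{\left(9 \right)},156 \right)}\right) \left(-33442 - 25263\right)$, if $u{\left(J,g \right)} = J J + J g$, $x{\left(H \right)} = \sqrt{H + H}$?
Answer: $865663930 - 27473940 \sqrt{2} \approx 8.2681 \cdot 10^{8}$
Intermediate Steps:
$x{\left(H \right)} = \sqrt{2} \sqrt{H}$ ($x{\left(H \right)} = \sqrt{2 H} = \sqrt{2} \sqrt{H}$)
$u{\left(J,g \right)} = J^{2} + J g$
$\left(-14764 + u{\left(x{\left(9 \right)},156 \right)}\right) \left(-33442 - 25263\right) = \left(-14764 + \sqrt{2} \sqrt{9} \left(\sqrt{2} \sqrt{9} + 156\right)\right) \left(-33442 - 25263\right) = \left(-14764 + \sqrt{2} \cdot 3 \left(\sqrt{2} \cdot 3 + 156\right)\right) \left(-58705\right) = \left(-14764 + 3 \sqrt{2} \left(3 \sqrt{2} + 156\right)\right) \left(-58705\right) = \left(-14764 + 3 \sqrt{2} \left(156 + 3 \sqrt{2}\right)\right) \left(-58705\right) = 866720620 - 176115 \sqrt{2} \left(156 + 3 \sqrt{2}\right)$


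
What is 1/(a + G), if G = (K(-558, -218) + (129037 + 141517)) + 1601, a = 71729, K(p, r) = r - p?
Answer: 1/344224 ≈ 2.9051e-6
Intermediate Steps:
G = 272495 (G = ((-218 - 1*(-558)) + (129037 + 141517)) + 1601 = ((-218 + 558) + 270554) + 1601 = (340 + 270554) + 1601 = 270894 + 1601 = 272495)
1/(a + G) = 1/(71729 + 272495) = 1/344224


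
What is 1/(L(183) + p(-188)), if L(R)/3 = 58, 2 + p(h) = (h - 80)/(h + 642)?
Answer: 227/38910 ≈ 0.0058340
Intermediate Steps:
p(h) = -2 + (-80 + h)/(642 + h) (p(h) = -2 + (h - 80)/(h + 642) = -2 + (-80 + h)/(642 + h))
L(R) = 174 (L(R) = 3*58 = 174)
1/(L(183) + p(-188)) = 1/(174 + (-1364 - 1*(-188))/(642 - 188)) = 1/(174 + (-1364 + 188)/454) = 1/(174 + (1/454)*(-1176)) = 1/(174 - 588/227) = 1/(38910/227) = 227/38910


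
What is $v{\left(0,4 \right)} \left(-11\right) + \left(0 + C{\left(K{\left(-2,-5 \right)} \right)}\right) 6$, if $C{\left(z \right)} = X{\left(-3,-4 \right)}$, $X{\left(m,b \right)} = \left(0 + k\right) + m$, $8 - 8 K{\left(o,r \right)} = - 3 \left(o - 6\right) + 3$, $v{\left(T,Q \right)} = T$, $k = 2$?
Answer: $-6$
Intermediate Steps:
$K{\left(o,r \right)} = - \frac{13}{8} + \frac{3 o}{8}$ ($K{\left(o,r \right)} = 1 - \frac{- 3 \left(o - 6\right) + 3}{8} = 1 - \frac{- 3 \left(-6 + o\right) + 3}{8} = 1 - \frac{\left(18 - 3 o\right) + 3}{8} = 1 - \frac{21 - 3 o}{8} = 1 + \left(- \frac{21}{8} + \frac{3 o}{8}\right) = - \frac{13}{8} + \frac{3 o}{8}$)
$X{\left(m,b \right)} = 2 + m$ ($X{\left(m,b \right)} = \left(0 + 2\right) + m = 2 + m$)
$C{\left(z \right)} = -1$ ($C{\left(z \right)} = 2 - 3 = -1$)
$v{\left(0,4 \right)} \left(-11\right) + \left(0 + C{\left(K{\left(-2,-5 \right)} \right)}\right) 6 = 0 \left(-11\right) + \left(0 - 1\right) 6 = 0 - 6 = -6$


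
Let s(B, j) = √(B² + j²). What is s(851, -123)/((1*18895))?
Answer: √739330/18895 ≈ 0.045506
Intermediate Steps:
s(851, -123)/((1*18895)) = √(851² + (-123)²)/((1*18895)) = √(724201 + 15129)/18895 = √739330*(1/18895) = √739330/18895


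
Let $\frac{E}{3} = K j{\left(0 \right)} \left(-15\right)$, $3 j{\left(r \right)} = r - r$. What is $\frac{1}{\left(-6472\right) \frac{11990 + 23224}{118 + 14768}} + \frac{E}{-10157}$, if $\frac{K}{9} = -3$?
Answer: $- \frac{2481}{37984168} \approx -6.5317 \cdot 10^{-5}$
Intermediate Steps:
$j{\left(r \right)} = 0$ ($j{\left(r \right)} = \frac{r - r}{3} = \frac{1}{3} \cdot 0 = 0$)
$K = -27$ ($K = 9 \left(-3\right) = -27$)
$E = 0$ ($E = 3 \left(-27\right) 0 \left(-15\right) = 3 \cdot 0 \left(-15\right) = 3 \cdot 0 = 0$)
$\frac{1}{\left(-6472\right) \frac{11990 + 23224}{118 + 14768}} + \frac{E}{-10157} = \frac{1}{\left(-6472\right) \frac{11990 + 23224}{118 + 14768}} + \frac{0}{-10157} = - \frac{1}{6472 \cdot \frac{35214}{14886}} + 0 \left(- \frac{1}{10157}\right) = - \frac{1}{6472 \cdot 35214 \cdot \frac{1}{14886}} + 0 = - \frac{1}{6472 \cdot \frac{5869}{2481}} + 0 = \left(- \frac{1}{6472}\right) \frac{2481}{5869} + 0 = - \frac{2481}{37984168} + 0 = - \frac{2481}{37984168}$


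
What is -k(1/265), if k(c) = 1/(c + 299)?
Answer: -265/79236 ≈ -0.0033444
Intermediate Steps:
k(c) = 1/(299 + c)
-k(1/265) = -1/(299 + 1/265) = -1/79236/265 = -1*265/79236 = -265/79236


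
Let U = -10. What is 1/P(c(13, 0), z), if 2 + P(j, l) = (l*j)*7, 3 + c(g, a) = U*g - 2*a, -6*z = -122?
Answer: -3/56797 ≈ -5.2820e-5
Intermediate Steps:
z = 61/3 (z = -1/6*(-122) = 61/3 ≈ 20.333)
c(g, a) = -3 - 10*g - 2*a (c(g, a) = -3 + (-10*g - 2*a) = -3 - 10*g - 2*a)
P(j, l) = -2 + 7*j*l (P(j, l) = -2 + (l*j)*7 = -2 + (j*l)*7 = -2 + 7*j*l)
1/P(c(13, 0), z) = 1/(-2 + 7*(-3 - 10*13 - 2*0)*(61/3)) = 1/(-2 + 7*(-3 - 130 + 0)*(61/3)) = 1/(-2 + 7*(-133)*(61/3)) = 1/(-2 - 56791/3) = 1/(-56797/3) = -3/56797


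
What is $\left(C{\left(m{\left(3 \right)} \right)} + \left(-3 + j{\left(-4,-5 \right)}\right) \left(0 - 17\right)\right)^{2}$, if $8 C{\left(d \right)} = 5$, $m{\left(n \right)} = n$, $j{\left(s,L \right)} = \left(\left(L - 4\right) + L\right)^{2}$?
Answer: $\frac{688695049}{64} \approx 1.0761 \cdot 10^{7}$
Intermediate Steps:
$j{\left(s,L \right)} = \left(-4 + 2 L\right)^{2}$ ($j{\left(s,L \right)} = \left(\left(L - 4\right) + L\right)^{2} = \left(\left(-4 + L\right) + L\right)^{2} = \left(-4 + 2 L\right)^{2}$)
$C{\left(d \right)} = \frac{5}{8}$ ($C{\left(d \right)} = \frac{1}{8} \cdot 5 = \frac{5}{8}$)
$\left(C{\left(m{\left(3 \right)} \right)} + \left(-3 + j{\left(-4,-5 \right)}\right) \left(0 - 17\right)\right)^{2} = \left(\frac{5}{8} + \left(-3 + 4 \left(-2 - 5\right)^{2}\right) \left(0 - 17\right)\right)^{2} = \left(\frac{5}{8} + \left(-3 + 4 \left(-7\right)^{2}\right) \left(-17\right)\right)^{2} = \left(\frac{5}{8} + \left(-3 + 4 \cdot 49\right) \left(-17\right)\right)^{2} = \left(\frac{5}{8} + \left(-3 + 196\right) \left(-17\right)\right)^{2} = \left(\frac{5}{8} + 193 \left(-17\right)\right)^{2} = \left(\frac{5}{8} - 3281\right)^{2} = \left(- \frac{26243}{8}\right)^{2} = \frac{688695049}{64}$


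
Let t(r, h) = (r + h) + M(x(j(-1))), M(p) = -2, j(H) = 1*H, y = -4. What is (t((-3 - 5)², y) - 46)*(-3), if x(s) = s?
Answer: -36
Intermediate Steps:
j(H) = H
t(r, h) = -2 + h + r (t(r, h) = (r + h) - 2 = (h + r) - 2 = -2 + h + r)
(t((-3 - 5)², y) - 46)*(-3) = ((-2 - 4 + (-3 - 5)²) - 46)*(-3) = ((-2 - 4 + (-8)²) - 46)*(-3) = ((-2 - 4 + 64) - 46)*(-3) = (58 - 46)*(-3) = 12*(-3) = -36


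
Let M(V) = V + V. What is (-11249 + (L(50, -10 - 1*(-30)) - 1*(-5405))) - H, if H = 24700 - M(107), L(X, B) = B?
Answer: -30310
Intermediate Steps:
M(V) = 2*V
H = 24486 (H = 24700 - 2*107 = 24700 - 1*214 = 24700 - 214 = 24486)
(-11249 + (L(50, -10 - 1*(-30)) - 1*(-5405))) - H = (-11249 + ((-10 - 1*(-30)) - 1*(-5405))) - 1*24486 = (-11249 + ((-10 + 30) + 5405)) - 24486 = (-11249 + (20 + 5405)) - 24486 = (-11249 + 5425) - 24486 = -5824 - 24486 = -30310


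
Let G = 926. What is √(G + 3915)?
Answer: √4841 ≈ 69.577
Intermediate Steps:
√(G + 3915) = √(926 + 3915) = √4841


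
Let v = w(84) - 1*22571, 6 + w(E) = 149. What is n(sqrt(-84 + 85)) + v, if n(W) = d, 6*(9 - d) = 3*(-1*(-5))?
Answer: -44843/2 ≈ -22422.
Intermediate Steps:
w(E) = 143 (w(E) = -6 + 149 = 143)
d = 13/2 (d = 9 - (-1*(-5))/2 = 9 - 5/2 = 13/2 ≈ 6.5000)
v = -22428 (v = 143 - 1*22571 = 143 - 22571 = -22428)
n(W) = 13/2
n(sqrt(-84 + 85)) + v = 13/2 - 22428 = -44843/2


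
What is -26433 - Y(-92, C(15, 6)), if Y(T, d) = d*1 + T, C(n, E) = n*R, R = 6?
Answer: -26431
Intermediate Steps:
C(n, E) = 6*n (C(n, E) = n*6 = 6*n)
Y(T, d) = T + d (Y(T, d) = d + T = T + d)
-26433 - Y(-92, C(15, 6)) = -26433 - (-92 + 6*15) = -26433 - (-92 + 90) = -26433 - 1*(-2) = -26433 + 2 = -26431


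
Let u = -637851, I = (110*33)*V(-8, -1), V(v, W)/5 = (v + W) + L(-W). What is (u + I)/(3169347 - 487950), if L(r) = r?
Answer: -261017/893799 ≈ -0.29203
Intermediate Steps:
V(v, W) = 5*v (V(v, W) = 5*((v + W) - W) = 5*((W + v) - W) = 5*v)
I = -145200 (I = (110*33)*(5*(-8)) = 3630*(-40) = -145200)
(u + I)/(3169347 - 487950) = (-637851 - 145200)/(3169347 - 487950) = -783051/2681397 = -783051*1/2681397 = -261017/893799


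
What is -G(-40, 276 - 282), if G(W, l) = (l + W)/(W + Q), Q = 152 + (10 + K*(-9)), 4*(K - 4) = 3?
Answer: 184/317 ≈ 0.58044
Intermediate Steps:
K = 19/4 (K = 4 + (¼)*3 = 4 + ¾ = 19/4 ≈ 4.7500)
Q = 477/4 (Q = 152 + (10 + (19/4)*(-9)) = 152 + (10 - 171/4) = 152 - 131/4 = 477/4 ≈ 119.25)
G(W, l) = (W + l)/(477/4 + W) (G(W, l) = (l + W)/(W + 477/4) = (W + l)/(477/4 + W))
-G(-40, 276 - 282) = -4*(-40 + (276 - 282))/(477 + 4*(-40)) = -4*(-40 - 6)/(477 - 160) = -4*(-46)/317 = -1*(-184/317) = 184/317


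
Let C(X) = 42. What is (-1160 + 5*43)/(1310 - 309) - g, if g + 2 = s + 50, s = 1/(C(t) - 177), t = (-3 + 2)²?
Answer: -944722/19305 ≈ -48.937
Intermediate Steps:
t = 1 (t = (-1)² = 1)
s = -1/135 (s = 1/(42 - 177) = 1/(-135) = -1/135 ≈ -0.0074074)
g = 6479/135 (g = -2 + (-1/135 + 50) = -2 + 6749/135 = 6479/135 ≈ 47.993)
(-1160 + 5*43)/(1310 - 309) - g = (-1160 + 5*43)/(1310 - 309) - 1*6479/135 = (-1160 + 215)/1001 - 6479/135 = -945*1/1001 - 6479/135 = -135/143 - 6479/135 = -944722/19305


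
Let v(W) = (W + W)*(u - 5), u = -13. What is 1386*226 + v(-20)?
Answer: 313956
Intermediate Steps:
v(W) = -36*W (v(W) = (W + W)*(-13 - 5) = (2*W)*(-18) = -36*W)
1386*226 + v(-20) = 1386*226 - 36*(-20) = 313236 + 720 = 313956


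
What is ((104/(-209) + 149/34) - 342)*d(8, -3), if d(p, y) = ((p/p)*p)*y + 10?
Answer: 16818529/3553 ≈ 4733.6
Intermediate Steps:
d(p, y) = 10 + p*y (d(p, y) = (1*p)*y + 10 = p*y + 10 = 10 + p*y)
((104/(-209) + 149/34) - 342)*d(8, -3) = ((104/(-209) + 149/34) - 342)*(10 + 8*(-3)) = ((104*(-1/209) + 149*(1/34)) - 342)*(10 - 24) = ((-104/209 + 149/34) - 342)*(-14) = (27605/7106 - 342)*(-14) = -2402647/7106*(-14) = 16818529/3553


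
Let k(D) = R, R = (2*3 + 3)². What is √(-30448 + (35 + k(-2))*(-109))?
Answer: 18*I*√133 ≈ 207.59*I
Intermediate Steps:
R = 81 (R = (6 + 3)² = 9² = 81)
k(D) = 81
√(-30448 + (35 + k(-2))*(-109)) = √(-30448 + (35 + 81)*(-109)) = √(-30448 + 116*(-109)) = √(-30448 - 12644) = √(-43092) = 18*I*√133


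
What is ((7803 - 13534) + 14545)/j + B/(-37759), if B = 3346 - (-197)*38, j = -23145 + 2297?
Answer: -279316681/393599816 ≈ -0.70965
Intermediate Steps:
j = -20848
B = 10832 (B = 3346 - 1*(-7486) = 3346 + 7486 = 10832)
((7803 - 13534) + 14545)/j + B/(-37759) = ((7803 - 13534) + 14545)/(-20848) + 10832/(-37759) = (-5731 + 14545)*(-1/20848) + 10832*(-1/37759) = 8814*(-1/20848) - 10832/37759 = -4407/10424 - 10832/37759 = -279316681/393599816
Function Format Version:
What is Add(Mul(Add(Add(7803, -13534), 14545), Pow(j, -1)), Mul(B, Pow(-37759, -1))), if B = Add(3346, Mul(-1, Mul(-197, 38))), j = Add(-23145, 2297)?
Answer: Rational(-279316681, 393599816) ≈ -0.70965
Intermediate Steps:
j = -20848
B = 10832 (B = Add(3346, Mul(-1, -7486)) = Add(3346, 7486) = 10832)
Add(Mul(Add(Add(7803, -13534), 14545), Pow(j, -1)), Mul(B, Pow(-37759, -1))) = Add(Mul(Add(Add(7803, -13534), 14545), Pow(-20848, -1)), Mul(10832, Pow(-37759, -1))) = Add(Mul(Add(-5731, 14545), Rational(-1, 20848)), Mul(10832, Rational(-1, 37759))) = Add(Mul(8814, Rational(-1, 20848)), Rational(-10832, 37759)) = Add(Rational(-4407, 10424), Rational(-10832, 37759)) = Rational(-279316681, 393599816)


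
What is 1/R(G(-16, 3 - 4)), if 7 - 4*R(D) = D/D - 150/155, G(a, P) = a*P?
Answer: 31/54 ≈ 0.57407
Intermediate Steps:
G(a, P) = P*a
R(D) = 54/31 (R(D) = 7/4 - (D/D - 150/155)/4 = 7/4 - (1 - 150*1/155)/4 = 7/4 - (1 - 30/31)/4 = 7/4 - ¼*1/31 = 7/4 - 1/124 = 54/31)
1/R(G(-16, 3 - 4)) = 1/(54/31) = 31/54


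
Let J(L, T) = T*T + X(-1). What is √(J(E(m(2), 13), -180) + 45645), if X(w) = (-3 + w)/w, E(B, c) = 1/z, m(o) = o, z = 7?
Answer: √78049 ≈ 279.37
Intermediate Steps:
E(B, c) = ⅐ (E(B, c) = 1/7 = ⅐)
X(w) = (-3 + w)/w
J(L, T) = 4 + T² (J(L, T) = T*T + (-3 - 1)/(-1) = T² - 1*(-4) = T² + 4 = 4 + T²)
√(J(E(m(2), 13), -180) + 45645) = √((4 + (-180)²) + 45645) = √((4 + 32400) + 45645) = √(32404 + 45645) = √78049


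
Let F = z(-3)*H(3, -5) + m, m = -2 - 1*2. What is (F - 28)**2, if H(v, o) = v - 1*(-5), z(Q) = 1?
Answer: 576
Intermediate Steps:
H(v, o) = 5 + v (H(v, o) = v + 5 = 5 + v)
m = -4 (m = -2 - 2 = -4)
F = 4 (F = 1*(5 + 3) - 4 = 1*8 - 4 = 8 - 4 = 4)
(F - 28)**2 = (4 - 28)**2 = (-24)**2 = 576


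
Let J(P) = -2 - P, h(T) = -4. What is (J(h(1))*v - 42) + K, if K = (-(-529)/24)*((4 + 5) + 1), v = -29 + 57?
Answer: 2813/12 ≈ 234.42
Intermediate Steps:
v = 28
K = 2645/12 (K = (-(-529)/24)*(9 + 1) = -23*(-23/24)*10 = (529/24)*10 = 2645/12 ≈ 220.42)
(J(h(1))*v - 42) + K = ((-2 - 1*(-4))*28 - 42) + 2645/12 = ((-2 + 4)*28 - 42) + 2645/12 = (2*28 - 42) + 2645/12 = (56 - 42) + 2645/12 = 14 + 2645/12 = 2813/12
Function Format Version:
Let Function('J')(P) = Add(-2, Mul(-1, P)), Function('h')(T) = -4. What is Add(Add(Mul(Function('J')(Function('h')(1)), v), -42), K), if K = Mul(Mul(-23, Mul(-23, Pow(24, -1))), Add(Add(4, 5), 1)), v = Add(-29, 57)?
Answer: Rational(2813, 12) ≈ 234.42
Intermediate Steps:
v = 28
K = Rational(2645, 12) (K = Mul(Mul(-23, Mul(-23, Rational(1, 24))), Add(9, 1)) = Mul(Mul(-23, Rational(-23, 24)), 10) = Mul(Rational(529, 24), 10) = Rational(2645, 12) ≈ 220.42)
Add(Add(Mul(Function('J')(Function('h')(1)), v), -42), K) = Add(Add(Mul(Add(-2, Mul(-1, -4)), 28), -42), Rational(2645, 12)) = Add(Add(Mul(Add(-2, 4), 28), -42), Rational(2645, 12)) = Add(Add(Mul(2, 28), -42), Rational(2645, 12)) = Add(Add(56, -42), Rational(2645, 12)) = Add(14, Rational(2645, 12)) = Rational(2813, 12)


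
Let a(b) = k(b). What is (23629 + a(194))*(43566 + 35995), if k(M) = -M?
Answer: 1864512035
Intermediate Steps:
a(b) = -b
(23629 + a(194))*(43566 + 35995) = (23629 - 1*194)*(43566 + 35995) = (23629 - 194)*79561 = 23435*79561 = 1864512035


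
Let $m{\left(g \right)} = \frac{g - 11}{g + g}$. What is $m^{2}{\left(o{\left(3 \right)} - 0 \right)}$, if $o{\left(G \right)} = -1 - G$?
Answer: $\frac{225}{64} \approx 3.5156$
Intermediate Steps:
$m{\left(g \right)} = \frac{-11 + g}{2 g}$
$m^{2}{\left(o{\left(3 \right)} - 0 \right)} = \left(\frac{-11 - 4}{2 \left(\left(-1 - 3\right) - 0\right)}\right)^{2} = \left(\frac{-11 + \left(\left(-1 - 3\right) + 0\right)}{2 \left(\left(-1 - 3\right) + 0\right)}\right)^{2} = \left(\frac{-11 + \left(-4 + 0\right)}{2 \left(-4 + 0\right)}\right)^{2} = \left(\frac{-11 - 4}{2 \left(-4\right)}\right)^{2} = \left(\frac{1}{2} \left(- \frac{1}{4}\right) \left(-15\right)\right)^{2} = \left(\frac{15}{8}\right)^{2} = \frac{225}{64}$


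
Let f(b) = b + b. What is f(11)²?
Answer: 484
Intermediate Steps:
f(b) = 2*b
f(11)² = (2*11)² = 22² = 484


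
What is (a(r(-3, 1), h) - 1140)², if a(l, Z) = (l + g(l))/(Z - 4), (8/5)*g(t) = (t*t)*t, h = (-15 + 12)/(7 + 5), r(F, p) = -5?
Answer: 1451229025/1156 ≈ 1.2554e+6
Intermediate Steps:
h = -¼ (h = -3/12 = -3*1/12 = -¼ ≈ -0.25000)
g(t) = 5*t³/8 (g(t) = 5*((t*t)*t)/8 = 5*(t²*t)/8 = 5*t³/8)
a(l, Z) = (l + 5*l³/8)/(-4 + Z) (a(l, Z) = (l + 5*l³/8)/(Z - 4) = (l + 5*l³/8)/(-4 + Z))
(a(r(-3, 1), h) - 1140)² = ((⅛)*(-5)*(8 + 5*(-5)²)/(-4 - ¼) - 1140)² = ((⅛)*(-5)*(8 + 5*25)/(-17/4) - 1140)² = ((⅛)*(-5)*(-4/17)*(8 + 125) - 1140)² = ((⅛)*(-5)*(-4/17)*133 - 1140)² = (665/34 - 1140)² = (-38095/34)² = 1451229025/1156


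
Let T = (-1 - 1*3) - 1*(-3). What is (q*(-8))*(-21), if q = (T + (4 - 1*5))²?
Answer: 672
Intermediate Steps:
T = -1 (T = (-1 - 3) + 3 = -4 + 3 = -1)
q = 4 (q = (-1 + (4 - 1*5))² = (-1 + (4 - 5))² = (-1 - 1)² = (-2)² = 4)
(q*(-8))*(-21) = (4*(-8))*(-21) = -32*(-21) = 672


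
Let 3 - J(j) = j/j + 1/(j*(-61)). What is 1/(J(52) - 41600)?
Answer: -3172/131948855 ≈ -2.4040e-5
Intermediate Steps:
J(j) = 2 + 1/(61*j) (J(j) = 3 - (j/j + 1/(j*(-61))) = 3 - (1 - 1/61/j) = 3 - (1 - 1/(61*j)) = 3 + (-1 + 1/(61*j)) = 2 + 1/(61*j))
1/(J(52) - 41600) = 1/((2 + (1/61)/52) - 41600) = 1/((2 + (1/61)*(1/52)) - 41600) = 1/((2 + 1/3172) - 41600) = 1/(6345/3172 - 41600) = 1/(-131948855/3172) = -3172/131948855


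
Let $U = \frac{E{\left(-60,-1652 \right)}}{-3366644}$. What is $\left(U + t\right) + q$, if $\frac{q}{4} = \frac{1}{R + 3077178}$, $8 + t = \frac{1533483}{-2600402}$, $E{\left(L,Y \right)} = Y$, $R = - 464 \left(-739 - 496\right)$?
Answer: $- \frac{4901422010131427139}{570648213314278814} \approx -8.5892$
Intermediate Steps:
$R = 573040$ ($R = \left(-464\right) \left(-1235\right) = 573040$)
$t = - \frac{3190957}{371486}$ ($t = -8 + \frac{1533483}{-2600402} = -8 + 1533483 \left(- \frac{1}{2600402}\right) = -8 - \frac{219069}{371486} = - \frac{3190957}{371486} \approx -8.5897$)
$U = \frac{413}{841661}$ ($U = - \frac{1652}{-3366644} = \left(-1652\right) \left(- \frac{1}{3366644}\right) = \frac{413}{841661} \approx 0.0004907$)
$q = \frac{2}{1825109}$ ($q = \frac{4}{573040 + 3077178} = \frac{4}{3650218} = 4 \cdot \frac{1}{3650218} = \frac{2}{1825109} \approx 1.0958 \cdot 10^{-6}$)
$\left(U + t\right) + q = \left(\frac{413}{841661} - \frac{3190957}{371486}\right) + \frac{2}{1825109} = - \frac{2685550635859}{312665278246} + \frac{2}{1825109} = - \frac{4901422010131427139}{570648213314278814}$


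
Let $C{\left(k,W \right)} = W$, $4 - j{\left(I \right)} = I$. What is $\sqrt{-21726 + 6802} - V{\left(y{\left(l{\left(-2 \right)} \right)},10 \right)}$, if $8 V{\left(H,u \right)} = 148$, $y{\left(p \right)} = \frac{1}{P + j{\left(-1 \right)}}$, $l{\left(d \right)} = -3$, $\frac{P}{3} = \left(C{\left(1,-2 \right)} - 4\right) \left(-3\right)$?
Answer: $- \frac{37}{2} + 2 i \sqrt{3731} \approx -18.5 + 122.16 i$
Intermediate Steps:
$j{\left(I \right)} = 4 - I$
$P = 54$ ($P = 3 \left(-2 - 4\right) \left(-3\right) = 3 \left(\left(-6\right) \left(-3\right)\right) = 3 \cdot 18 = 54$)
$y{\left(p \right)} = \frac{1}{59}$ ($y{\left(p \right)} = \frac{1}{54 + \left(4 - -1\right)} = \frac{1}{54 + \left(4 + 1\right)} = \frac{1}{54 + 5} = \frac{1}{59}$)
$V{\left(H,u \right)} = \frac{37}{2}$ ($V{\left(H,u \right)} = \frac{1}{8} \cdot 148 = \frac{37}{2}$)
$\sqrt{-21726 + 6802} - V{\left(y{\left(l{\left(-2 \right)} \right)},10 \right)} = \sqrt{-21726 + 6802} - \frac{37}{2} = \sqrt{-14924} - \frac{37}{2} = 2 i \sqrt{3731} - \frac{37}{2} = - \frac{37}{2} + 2 i \sqrt{3731}$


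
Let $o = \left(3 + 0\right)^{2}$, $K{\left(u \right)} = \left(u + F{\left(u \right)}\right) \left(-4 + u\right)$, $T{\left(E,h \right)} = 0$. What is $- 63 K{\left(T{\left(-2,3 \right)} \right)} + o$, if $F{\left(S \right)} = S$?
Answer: $9$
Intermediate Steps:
$K{\left(u \right)} = 2 u \left(-4 + u\right)$ ($K{\left(u \right)} = \left(u + u\right) \left(-4 + u\right) = 2 u \left(-4 + u\right)$)
$o = 9$ ($o = 3^{2} = 9$)
$- 63 K{\left(T{\left(-2,3 \right)} \right)} + o = - 63 \cdot 2 \cdot 0 \left(-4 + 0\right) + 9 = - 63 \cdot 2 \cdot 0 \left(-4\right) + 9 = \left(-63\right) 0 + 9 = 0 + 9 = 9$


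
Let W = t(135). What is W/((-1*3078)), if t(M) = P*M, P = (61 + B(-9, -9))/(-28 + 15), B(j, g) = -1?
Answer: 50/247 ≈ 0.20243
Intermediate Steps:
P = -60/13 (P = (61 - 1)/(-28 + 15) = 60/(-13) = 60*(-1/13) = -60/13 ≈ -4.6154)
t(M) = -60*M/13
W = -8100/13 (W = -60/13*135 = -8100/13 ≈ -623.08)
W/((-1*3078)) = -8100/(13*((-1*3078))) = -8100/13/(-3078) = -8100/13*(-1/3078) = 50/247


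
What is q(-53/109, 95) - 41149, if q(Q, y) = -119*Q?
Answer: -4478934/109 ≈ -41091.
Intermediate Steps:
q(-53/109, 95) - 41149 = -(-6307)/109 - 41149 = -119*(-53/109) - 41149 = 6307/109 - 41149 = -4478934/109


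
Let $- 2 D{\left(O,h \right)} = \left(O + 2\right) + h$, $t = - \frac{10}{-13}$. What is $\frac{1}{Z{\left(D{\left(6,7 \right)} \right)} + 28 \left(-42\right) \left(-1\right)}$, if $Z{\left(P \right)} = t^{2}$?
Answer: $\frac{169}{198844} \approx 0.00084991$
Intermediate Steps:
$t = \frac{10}{13}$ ($t = \left(-10\right) \left(- \frac{1}{13}\right) = \frac{10}{13} \approx 0.76923$)
$D{\left(O,h \right)} = -1 - \frac{O}{2} - \frac{h}{2}$ ($D{\left(O,h \right)} = - \frac{\left(O + 2\right) + h}{2} = - \frac{\left(2 + O\right) + h}{2} = - \frac{2 + O + h}{2} = -1 - \frac{O}{2} - \frac{h}{2}$)
$Z{\left(P \right)} = \frac{100}{169}$ ($Z{\left(P \right)} = \left(\frac{10}{13}\right)^{2} = \frac{100}{169}$)
$\frac{1}{Z{\left(D{\left(6,7 \right)} \right)} + 28 \left(-42\right) \left(-1\right)} = \frac{1}{\frac{100}{169} + 28 \left(-42\right) \left(-1\right)} = \frac{1}{\frac{100}{169} - -1176} = \frac{1}{\frac{100}{169} + 1176} = \frac{1}{\frac{198844}{169}} = \frac{169}{198844}$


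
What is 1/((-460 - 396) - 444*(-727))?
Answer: 1/945100 ≈ 1.0581e-6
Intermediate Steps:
1/((-460 - 396) - 444*(-727)) = -1/727/(-856 - 444) = -1/727/(-1300) = -1/1300*(-1/727) = 1/945100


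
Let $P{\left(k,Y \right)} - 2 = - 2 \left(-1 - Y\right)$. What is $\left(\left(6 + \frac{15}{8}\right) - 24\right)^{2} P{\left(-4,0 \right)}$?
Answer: $\frac{16641}{16} \approx 1040.1$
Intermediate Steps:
$P{\left(k,Y \right)} = 4 + 2 Y$ ($P{\left(k,Y \right)} = 2 - 2 \left(-1 - Y\right) = 2 + \left(2 + 2 Y\right) = 4 + 2 Y$)
$\left(\left(6 + \frac{15}{8}\right) - 24\right)^{2} P{\left(-4,0 \right)} = \left(\left(6 + \frac{15}{8}\right) - 24\right)^{2} \left(4 + 2 \cdot 0\right) = \left(\left(6 + 15 \cdot \frac{1}{8}\right) - 24\right)^{2} \left(4 + 0\right) = \left(\left(6 + \frac{15}{8}\right) - 24\right)^{2} \cdot 4 = \left(\frac{63}{8} - 24\right)^{2} \cdot 4 = \left(- \frac{129}{8}\right)^{2} \cdot 4 = \frac{16641}{64} \cdot 4 = \frac{16641}{16}$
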